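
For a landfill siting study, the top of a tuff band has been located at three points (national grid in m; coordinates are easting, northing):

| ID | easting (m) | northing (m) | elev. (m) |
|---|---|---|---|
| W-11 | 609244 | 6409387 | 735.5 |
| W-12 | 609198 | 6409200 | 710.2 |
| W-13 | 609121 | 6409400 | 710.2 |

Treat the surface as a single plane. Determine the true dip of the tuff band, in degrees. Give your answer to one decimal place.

Let the plane be z = a·easting + b·northing + c.
W-12−W-11: −46a − 187b = −25.3;  W-13−W-11: −123a + 13b = −25.3.
Solving gives a = 0.21442, b = 0.08255.
Gradient magnitude |∇z| = √(a² + b²) = √(0.04597 + 0.00681) = 0.22976.
True dip = arctan(0.22976) = 12.9°, dipping toward WSW (azimuth ≈ 249°).

12.9°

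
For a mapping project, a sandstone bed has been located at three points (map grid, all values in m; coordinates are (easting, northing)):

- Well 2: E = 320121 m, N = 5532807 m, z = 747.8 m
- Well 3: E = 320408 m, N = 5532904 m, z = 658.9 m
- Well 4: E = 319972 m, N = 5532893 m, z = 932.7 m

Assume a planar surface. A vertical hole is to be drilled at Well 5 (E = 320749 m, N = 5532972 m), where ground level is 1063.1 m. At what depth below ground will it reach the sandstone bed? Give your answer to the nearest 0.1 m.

557.9 m

Let the plane be z = a·E + b·N + c.
Well 3−Well 2: 287a + 97b = −88.9;  Well 4−Well 2: −149a + 86b = 184.9.
Solving gives a = −0.653652741, b = 1.017508624.
Then c = 747.8 − a·320121 − b·5532807 = −5419683.07.
At (320749, 5532972): z_contact = −209658.46 + 5629846.73 − 5419683.07 = 505.20 m.
Depth below ground = 1063.1 − 505.20 = 557.9 m.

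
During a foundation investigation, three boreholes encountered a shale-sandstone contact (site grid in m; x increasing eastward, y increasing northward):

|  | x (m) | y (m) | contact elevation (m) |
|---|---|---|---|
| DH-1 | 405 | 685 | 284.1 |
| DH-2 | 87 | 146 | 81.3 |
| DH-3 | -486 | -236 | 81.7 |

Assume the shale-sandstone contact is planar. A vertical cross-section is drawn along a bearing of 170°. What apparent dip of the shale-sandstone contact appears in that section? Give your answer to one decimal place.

Two edge vectors: DH-1→DH-2 = (-318, -539, -202.8), DH-1→DH-3 = (-891, -921, -202.4).
Normal n = (DH-1→DH-2) × (DH-1→DH-3) = (-77685.2, 116331.6, -187371).
So ∂z/∂x = −n_x/n_z = −0.41461 and ∂z/∂y = −n_y/n_z = 0.62086.
Unit vector along 170° is (sin 170°, cos 170°) = (0.1736, -0.9848).
Slope in that direction = a·(0.1736) + b·(-0.9848) = −0.68343.
Apparent dip = arctan|0.68343| = 34.3° (true dip is 36.7°, so apparent ≤ true as expected).

34.3°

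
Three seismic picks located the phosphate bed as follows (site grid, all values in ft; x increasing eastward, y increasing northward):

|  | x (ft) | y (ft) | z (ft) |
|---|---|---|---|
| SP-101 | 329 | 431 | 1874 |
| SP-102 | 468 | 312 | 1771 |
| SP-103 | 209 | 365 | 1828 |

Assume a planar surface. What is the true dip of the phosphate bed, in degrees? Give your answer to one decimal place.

38.7°

Let the plane be z = a·x + b·y + c.
SP-102−SP-101: 139a − 119b = −103;  SP-103−SP-101: −120a − 66b = −46.
Solving gives a = −0.05645, b = 0.79961.
Gradient magnitude |∇z| = √(a² + b²) = √(0.00319 + 0.63937) = 0.80160.
True dip = arctan(0.80160) = 38.7°, dipping toward S (azimuth ≈ 176°).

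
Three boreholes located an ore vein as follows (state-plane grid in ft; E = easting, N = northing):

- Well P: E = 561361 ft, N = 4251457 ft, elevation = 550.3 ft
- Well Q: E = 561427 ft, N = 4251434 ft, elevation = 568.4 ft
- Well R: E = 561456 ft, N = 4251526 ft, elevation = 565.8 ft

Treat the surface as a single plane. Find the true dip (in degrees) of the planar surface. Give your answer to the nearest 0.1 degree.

14.6°

Two edge vectors: Well P→Well Q = (66, -23, 18.1), Well P→Well R = (95, 69, 15.5).
Normal n = (Well P→Well Q) × (Well P→Well R) = (-1605.4, 696.5, 6739).
So ∂z/∂E = −n_x/n_z = 0.23823 and ∂z/∂N = −n_y/n_z = −0.10335.
Gradient magnitude |∇z| = √(a² + b²) = √(0.05675 + 0.01068) = 0.25968.
True dip = arctan(0.25968) = 14.6°, dipping toward WNW (azimuth ≈ 293°).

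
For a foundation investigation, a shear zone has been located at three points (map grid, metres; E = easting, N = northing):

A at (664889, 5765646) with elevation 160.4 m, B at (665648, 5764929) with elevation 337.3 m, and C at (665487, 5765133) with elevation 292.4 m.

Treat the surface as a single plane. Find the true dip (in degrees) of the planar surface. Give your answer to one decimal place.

Two edge vectors: A→B = (759, -717, 176.9), A→C = (598, -513, 132).
Normal n = (A→B) × (A→C) = (-3894.3, 5598.2, 39399).
So ∂z/∂E = −n_x/n_z = 0.09884 and ∂z/∂N = −n_y/n_z = −0.14209.
Gradient magnitude |∇z| = √(a² + b²) = √(0.00977 + 0.02019) = 0.17309.
True dip = arctan(0.17309) = 9.8°, dipping toward NW (azimuth ≈ 325°).

9.8°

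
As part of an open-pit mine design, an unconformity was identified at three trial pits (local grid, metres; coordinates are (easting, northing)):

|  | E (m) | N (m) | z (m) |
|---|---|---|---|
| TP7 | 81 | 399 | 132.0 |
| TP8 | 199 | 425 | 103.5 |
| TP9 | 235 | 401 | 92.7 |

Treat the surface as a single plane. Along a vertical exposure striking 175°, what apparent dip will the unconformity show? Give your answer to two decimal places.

5.03°

Two edge vectors: TP7→TP8 = (118, 26, -28.5), TP7→TP9 = (154, 2, -39.3).
Normal n = (TP7→TP8) × (TP7→TP9) = (-964.8, 248.4, -3768).
So ∂z/∂E = −n_x/n_z = −0.25605 and ∂z/∂N = −n_y/n_z = 0.06592.
Unit vector along 175° is (sin 175°, cos 175°) = (0.0872, -0.9962).
Slope in that direction = a·(0.0872) + b·(-0.9962) = −0.08799.
Apparent dip = arctan|0.08799| = 5.03° (true dip is 14.8°, so apparent ≤ true as expected).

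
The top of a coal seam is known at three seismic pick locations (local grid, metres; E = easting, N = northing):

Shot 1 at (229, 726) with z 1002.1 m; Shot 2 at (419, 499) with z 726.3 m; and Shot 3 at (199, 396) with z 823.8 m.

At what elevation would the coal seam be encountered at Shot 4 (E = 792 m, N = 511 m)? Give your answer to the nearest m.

Two edge vectors: Shot 1→Shot 2 = (190, -227, -275.8), Shot 1→Shot 3 = (-30, -330, -178.3).
Normal n = (Shot 1→Shot 2) × (Shot 1→Shot 3) = (-50539.9, 42151, -69510).
So ∂z/∂E = −n_x/n_z = −0.72709 and ∂z/∂N = −n_y/n_z = 0.60640.
Intercept c from Shot 1: 1002.1 + 166.50 − 440.25 = 728.36.
At (792, 511): z = −575.9 + 309.9 + 728.36 = 462.4 m.

462 m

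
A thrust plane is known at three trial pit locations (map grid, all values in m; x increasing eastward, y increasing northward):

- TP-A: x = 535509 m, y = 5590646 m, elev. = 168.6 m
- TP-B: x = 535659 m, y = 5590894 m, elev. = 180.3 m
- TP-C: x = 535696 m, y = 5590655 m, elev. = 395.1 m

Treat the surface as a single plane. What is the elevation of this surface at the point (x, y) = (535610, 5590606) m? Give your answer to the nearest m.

Two edge vectors: TP-A→TP-B = (150, 248, 11.7), TP-A→TP-C = (187, 9, 226.5).
Normal n = (TP-A→TP-B) × (TP-A→TP-C) = (56066.7, -31787.1, -45026).
So ∂z/∂x = −n_x/n_z = 1.24520721 and ∂z/∂y = −n_y/n_z = −0.70597211.
Intercept c from TP-A: 168.6 − 666819.67 + 3946840.12 = 3280189.06.
At (535610, 5590606): z = 666945.4 − 3946811.9 + 3280189.06 = 322.6 m.

323 m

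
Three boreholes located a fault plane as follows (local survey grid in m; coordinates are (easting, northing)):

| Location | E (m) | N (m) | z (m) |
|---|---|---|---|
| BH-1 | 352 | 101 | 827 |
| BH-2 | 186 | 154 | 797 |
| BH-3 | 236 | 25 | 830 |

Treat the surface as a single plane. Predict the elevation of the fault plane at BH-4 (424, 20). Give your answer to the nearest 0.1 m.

Two edge vectors: BH-1→BH-2 = (-166, 53, -30), BH-1→BH-3 = (-116, -76, 3).
Normal n = (BH-1→BH-2) × (BH-1→BH-3) = (-2121, 3978, 18764).
So ∂z/∂E = −n_x/n_z = 0.11304 and ∂z/∂N = −n_y/n_z = −0.21200.
Intercept c from BH-1: 827 − 39.79 + 21.41 = 808.62.
At (424, 20): z = 47.9 − 4.2 + 808.62 = 852.3 m.

852.3 m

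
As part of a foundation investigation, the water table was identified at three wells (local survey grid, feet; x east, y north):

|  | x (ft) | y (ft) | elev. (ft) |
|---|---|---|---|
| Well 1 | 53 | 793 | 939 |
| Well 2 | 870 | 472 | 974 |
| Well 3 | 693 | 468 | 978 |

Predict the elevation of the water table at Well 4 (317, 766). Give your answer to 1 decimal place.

938.2 ft

Let the plane be z = a·x + b·y + c.
Well 2−Well 1: 817a − 321b = 35;  Well 3−Well 1: 640a − 325b = 39.
Solving gives a = −0.01904, b = −0.15749.
Then c = 939 − a·53 − b·793 = 1064.90.
At (317, 766): z = −6.0 − 120.6 + 1064.90 = 938.2 ft.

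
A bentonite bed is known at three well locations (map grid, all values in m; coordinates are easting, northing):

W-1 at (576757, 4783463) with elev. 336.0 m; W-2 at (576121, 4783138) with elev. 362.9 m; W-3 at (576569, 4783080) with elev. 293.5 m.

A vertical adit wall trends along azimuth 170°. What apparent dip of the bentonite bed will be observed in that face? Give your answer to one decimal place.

11.1°

Let the plane be z = a·easting + b·northing + c.
W-2−W-1: −636a − 325b = 26.9;  W-3−W-1: −188a − 383b = −42.5.
Solving gives a = −0.13215, b = 0.17583.
Unit vector along 170° is (sin 170°, cos 170°) = (0.1736, -0.9848).
Slope in that direction = a·(0.1736) + b·(-0.9848) = −0.19611.
Apparent dip = arctan|0.19611| = 11.1° (true dip is 12.4°, so apparent ≤ true as expected).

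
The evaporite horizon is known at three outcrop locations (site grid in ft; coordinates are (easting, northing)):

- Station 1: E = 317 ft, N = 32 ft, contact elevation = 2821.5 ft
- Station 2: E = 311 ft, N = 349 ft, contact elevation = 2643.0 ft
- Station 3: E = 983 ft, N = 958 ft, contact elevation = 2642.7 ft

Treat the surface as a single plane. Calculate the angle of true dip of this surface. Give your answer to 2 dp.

36.75°

Let the plane be z = a·E + b·N + c.
Station 2−Station 1: −6a + 317b = −178.5;  Station 3−Station 1: 666a + 926b = −178.8.
Solving gives a = 0.50126, b = −0.55360.
Gradient magnitude |∇z| = √(a² + b²) = √(0.25126 + 0.30648) = 0.74682.
True dip = arctan(0.74682) = 36.75°, dipping toward NW (azimuth ≈ 318°).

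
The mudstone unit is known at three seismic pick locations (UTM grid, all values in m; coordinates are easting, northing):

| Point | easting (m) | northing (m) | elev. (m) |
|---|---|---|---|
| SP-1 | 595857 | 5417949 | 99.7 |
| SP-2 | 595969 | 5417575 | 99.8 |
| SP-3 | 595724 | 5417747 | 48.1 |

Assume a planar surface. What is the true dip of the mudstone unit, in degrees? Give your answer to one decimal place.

Let the plane be z = a·easting + b·northing + c.
SP-2−SP-1: 112a − 374b = 0.1;  SP-3−SP-1: −133a − 202b = −51.6.
Solving gives a = 0.26696, b = 0.07968.
Gradient magnitude |∇z| = √(a² + b²) = √(0.07127 + 0.00635) = 0.27859.
True dip = arctan(0.27859) = 15.6°, dipping toward WSW (azimuth ≈ 253°).

15.6°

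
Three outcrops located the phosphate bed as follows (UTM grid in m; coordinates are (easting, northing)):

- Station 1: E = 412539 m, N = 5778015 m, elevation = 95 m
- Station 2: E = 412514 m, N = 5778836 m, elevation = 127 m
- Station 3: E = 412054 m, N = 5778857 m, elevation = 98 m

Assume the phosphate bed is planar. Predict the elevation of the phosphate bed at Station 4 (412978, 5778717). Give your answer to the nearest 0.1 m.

Let the plane be z = a·E + b·N + c.
Station 2−Station 1: −25a + 821b = 32;  Station 3−Station 1: −485a + 842b = 3.
Solving gives a = 0.064913095, b = 0.040953505.
Then c = 95 − a·412539 − b·5778015 = −263314.15.
At (412978, 5778717): z = 26807.7 + 236658.7 − 263314.15 = 152.2 m.

152.2 m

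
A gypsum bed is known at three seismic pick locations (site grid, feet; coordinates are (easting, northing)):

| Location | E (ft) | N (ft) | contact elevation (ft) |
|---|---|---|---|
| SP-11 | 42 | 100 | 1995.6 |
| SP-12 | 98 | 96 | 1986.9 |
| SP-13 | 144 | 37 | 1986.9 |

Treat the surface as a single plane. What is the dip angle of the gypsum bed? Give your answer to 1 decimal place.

11.8°

Let the plane be z = a·E + b·N + c.
SP-12−SP-11: 56a − 4b = −8.7;  SP-13−SP-11: 102a − 63b = −8.7.
Solving gives a = −0.16452, b = −0.12827.
Gradient magnitude |∇z| = √(a² + b²) = √(0.02707 + 0.01645) = 0.20861.
True dip = arctan(0.20861) = 11.8°, dipping toward NE (azimuth ≈ 052°).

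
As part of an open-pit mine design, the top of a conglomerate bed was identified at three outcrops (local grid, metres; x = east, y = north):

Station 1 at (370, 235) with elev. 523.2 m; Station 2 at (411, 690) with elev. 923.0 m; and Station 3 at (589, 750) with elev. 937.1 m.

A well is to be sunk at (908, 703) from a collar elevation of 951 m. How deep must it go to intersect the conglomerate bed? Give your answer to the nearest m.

128 m

Let the plane be z = a·x + b·y + c.
Station 2−Station 1: 41a + 455b = 399.8;  Station 3−Station 1: 219a + 515b = 413.9.
Solving gives a = −0.22377, b = 0.89885.
Then c = 523.2 − a·370 − b·235 = 394.77.
At (908, 703): z_contact = −203.2 + 631.9 + 394.77 = 823.5 m.
Depth below ground = 951 − 823.5 = 128 m.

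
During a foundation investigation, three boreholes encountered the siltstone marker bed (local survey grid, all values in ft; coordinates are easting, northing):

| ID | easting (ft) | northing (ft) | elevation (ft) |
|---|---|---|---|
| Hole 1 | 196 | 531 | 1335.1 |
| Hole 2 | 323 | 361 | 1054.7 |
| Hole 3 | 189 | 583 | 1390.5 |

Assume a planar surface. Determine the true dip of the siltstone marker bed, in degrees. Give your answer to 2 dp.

Let the plane be z = a·easting + b·northing + c.
Hole 2−Hole 1: 127a − 170b = −280.4;  Hole 3−Hole 1: −7a + 52b = 55.4.
Solving gives a = −0.95360, b = 0.93702.
Gradient magnitude |∇z| = √(a² + b²) = √(0.90936 + 0.87800) = 1.33692.
True dip = arctan(1.33692) = 53.20°, dipping toward SE (azimuth ≈ 134°).

53.20°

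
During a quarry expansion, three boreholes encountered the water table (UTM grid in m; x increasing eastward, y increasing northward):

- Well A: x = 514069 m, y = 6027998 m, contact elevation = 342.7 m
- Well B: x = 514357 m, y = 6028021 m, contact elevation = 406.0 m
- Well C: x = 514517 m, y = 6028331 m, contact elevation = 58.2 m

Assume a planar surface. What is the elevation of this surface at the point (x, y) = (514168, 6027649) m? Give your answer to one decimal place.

Let the plane be z = a·x + b·y + c.
Well B−Well A: 288a + 23b = 63.3;  Well C−Well A: 448a + 333b = −284.5.
Solving gives a = 0.322691589, b = −1.288485981.
Then c = 342.7 − a·514069 − b·6027998 = 7601447.88.
At (514168, 6027649): z = 165917.7 − 7766541.2 + 7601447.88 = 824.3 m.

824.3 m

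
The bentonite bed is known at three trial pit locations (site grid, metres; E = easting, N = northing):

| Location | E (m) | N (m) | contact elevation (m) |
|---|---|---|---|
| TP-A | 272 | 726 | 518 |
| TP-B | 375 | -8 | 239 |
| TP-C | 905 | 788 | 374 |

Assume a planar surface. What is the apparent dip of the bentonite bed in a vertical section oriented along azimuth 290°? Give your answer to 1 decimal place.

19.9°

Two edge vectors: TP-A→TP-B = (103, -734, -279), TP-A→TP-C = (633, 62, -144).
Normal n = (TP-A→TP-B) × (TP-A→TP-C) = (122994, -161775, 471008).
So ∂z/∂E = −n_x/n_z = −0.26113 and ∂z/∂N = −n_y/n_z = 0.34347.
Unit vector along 290° is (sin 290°, cos 290°) = (-0.9397, 0.3420).
Slope in that direction = a·(-0.9397) + b·(0.3420) = 0.36285.
Apparent dip = arctan|0.36285| = 19.9° (true dip is 23.3°, so apparent ≤ true as expected).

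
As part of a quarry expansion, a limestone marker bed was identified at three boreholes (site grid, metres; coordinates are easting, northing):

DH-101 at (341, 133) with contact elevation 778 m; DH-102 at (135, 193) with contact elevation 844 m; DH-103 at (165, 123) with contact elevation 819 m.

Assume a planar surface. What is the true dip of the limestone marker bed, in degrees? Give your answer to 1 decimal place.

19.4°

Two edge vectors: DH-101→DH-102 = (-206, 60, 66), DH-101→DH-103 = (-176, -10, 41).
Normal n = (DH-101→DH-102) × (DH-101→DH-103) = (3120, -3170, 12620).
So ∂z/∂easting = −n_x/n_z = −0.24723 and ∂z/∂northing = −n_y/n_z = 0.25119.
Gradient magnitude |∇z| = √(a² + b²) = √(0.06112 + 0.06310) = 0.35244.
True dip = arctan(0.35244) = 19.4°, dipping toward SE (azimuth ≈ 135°).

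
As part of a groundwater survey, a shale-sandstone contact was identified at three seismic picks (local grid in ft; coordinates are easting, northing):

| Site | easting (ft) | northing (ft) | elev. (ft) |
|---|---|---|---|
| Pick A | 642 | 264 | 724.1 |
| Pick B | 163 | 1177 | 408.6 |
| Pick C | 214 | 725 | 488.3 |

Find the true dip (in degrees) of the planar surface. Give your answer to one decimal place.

Let the plane be z = a·easting + b·northing + c.
Pick B−Pick A: −479a + 913b = −315.5;  Pick C−Pick A: −428a + 461b = −235.8.
Solving gives a = 0.41096, b = −0.12996.
Gradient magnitude |∇z| = √(a² + b²) = √(0.16888 + 0.01689) = 0.43102.
True dip = arctan(0.43102) = 23.3°, dipping toward WNW (azimuth ≈ 288°).

23.3°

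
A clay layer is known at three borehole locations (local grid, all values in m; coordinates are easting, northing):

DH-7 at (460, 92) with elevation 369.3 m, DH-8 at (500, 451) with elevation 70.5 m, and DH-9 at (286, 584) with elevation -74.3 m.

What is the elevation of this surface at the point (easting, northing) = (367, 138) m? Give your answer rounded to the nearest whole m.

Let the plane be z = a·easting + b·northing + c.
DH-8−DH-7: 40a + 359b = −298.8;  DH-9−DH-7: −174a + 492b = −443.6.
Solving gives a = 0.14904, b = −0.84892.
Then c = 369.3 − a·460 − b·92 = 378.84.
At (367, 138): z = 54.7 − 117.2 + 378.84 = 316.4 m.

316 m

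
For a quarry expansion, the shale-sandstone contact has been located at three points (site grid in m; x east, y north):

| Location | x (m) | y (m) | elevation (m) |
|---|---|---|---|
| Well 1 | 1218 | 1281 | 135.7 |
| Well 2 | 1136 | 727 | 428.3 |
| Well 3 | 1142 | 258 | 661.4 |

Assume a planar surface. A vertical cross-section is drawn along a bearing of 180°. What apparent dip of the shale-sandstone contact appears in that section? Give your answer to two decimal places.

26.54°

Two edge vectors: Well 1→Well 2 = (-82, -554, 292.6), Well 1→Well 3 = (-76, -1023, 525.7).
Normal n = (Well 1→Well 2) × (Well 1→Well 3) = (8092, 20869.8, 41782).
So ∂z/∂x = −n_x/n_z = −0.19367 and ∂z/∂y = −n_y/n_z = −0.49949.
Unit vector along 180° is (sin 180°, cos 180°) = (0.0000, -1.0000).
Slope in that direction = a·(0.0000) + b·(-1.0000) = 0.49949.
Apparent dip = arctan|0.49949| = 26.54° (true dip is 28.2°, so apparent ≤ true as expected).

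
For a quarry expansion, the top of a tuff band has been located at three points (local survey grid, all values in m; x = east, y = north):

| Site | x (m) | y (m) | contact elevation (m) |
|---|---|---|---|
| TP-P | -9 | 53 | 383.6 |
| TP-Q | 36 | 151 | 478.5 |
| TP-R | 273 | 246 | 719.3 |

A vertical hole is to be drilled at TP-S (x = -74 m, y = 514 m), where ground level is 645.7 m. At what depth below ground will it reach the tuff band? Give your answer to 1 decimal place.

Two edge vectors: TP-P→TP-Q = (45, 98, 94.9), TP-P→TP-R = (282, 193, 335.7).
Normal n = (TP-P→TP-Q) × (TP-P→TP-R) = (14582.9, 11655.3, -18951).
So ∂z/∂x = −n_x/n_z = 0.76951 and ∂z/∂y = −n_y/n_z = 0.61502.
Intercept c from TP-P: 383.6 + 6.93 − 32.60 = 357.93.
At (-74, 514): z_contact = −56.94 + 316.12 + 357.93 = 617.11 m.
Depth below ground = 645.7 − 617.11 = 28.6 m.

28.6 m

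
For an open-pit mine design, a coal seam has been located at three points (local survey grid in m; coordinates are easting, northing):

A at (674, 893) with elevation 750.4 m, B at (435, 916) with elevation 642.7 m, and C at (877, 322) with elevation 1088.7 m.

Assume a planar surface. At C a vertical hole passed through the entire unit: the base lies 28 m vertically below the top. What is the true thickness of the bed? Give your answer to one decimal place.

24.0 m

Two edge vectors: A→B = (-239, 23, -107.7), A→C = (203, -571, 338.3).
Normal n = (A→B) × (A→C) = (-53715.8, 58990.6, 131800).
So ∂z/∂easting = −n_x/n_z = 0.40756 and ∂z/∂northing = −n_y/n_z = −0.44758.
|∇z| = √(a²+b²) = 0.60533, so dip δ = arctan(0.60533) = 31.19°.
True thickness = vertical thickness × cos δ = 28 × cos 31.19° = 24.0 m.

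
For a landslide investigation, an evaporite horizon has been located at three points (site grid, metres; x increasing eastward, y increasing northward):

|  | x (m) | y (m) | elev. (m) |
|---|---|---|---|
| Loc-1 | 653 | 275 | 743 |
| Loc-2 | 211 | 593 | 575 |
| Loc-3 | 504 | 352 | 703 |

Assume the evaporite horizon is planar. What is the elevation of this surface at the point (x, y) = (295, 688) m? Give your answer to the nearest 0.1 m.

521.3 m

Let the plane be z = a·x + b·y + c.
Loc-2−Loc-1: −442a + 318b = −168;  Loc-3−Loc-1: −149a + 77b = −40.
Solving gives a = −0.01618, b = −0.55079.
Then c = 743 − a·653 − b·275 = 905.04.
At (295, 688): z = −4.8 − 378.9 + 905.04 = 521.3 m.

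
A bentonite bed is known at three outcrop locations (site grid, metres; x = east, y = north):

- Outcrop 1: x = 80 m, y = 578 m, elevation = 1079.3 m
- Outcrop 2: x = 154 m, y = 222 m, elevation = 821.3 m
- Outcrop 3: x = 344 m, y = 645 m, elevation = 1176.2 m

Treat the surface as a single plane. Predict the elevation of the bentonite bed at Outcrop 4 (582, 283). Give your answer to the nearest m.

942 m

Two edge vectors: Outcrop 1→Outcrop 2 = (74, -356, -258), Outcrop 1→Outcrop 3 = (264, 67, 96.9).
Normal n = (Outcrop 1→Outcrop 2) × (Outcrop 1→Outcrop 3) = (-17210.4, -75282.6, 98942).
So ∂z/∂x = −n_x/n_z = 0.17394 and ∂z/∂y = −n_y/n_z = 0.76088.
Intercept c from Outcrop 1: 1079.3 − 13.92 − 439.79 = 625.60.
At (582, 283): z = 101.2 + 215.3 + 625.60 = 942.2 m.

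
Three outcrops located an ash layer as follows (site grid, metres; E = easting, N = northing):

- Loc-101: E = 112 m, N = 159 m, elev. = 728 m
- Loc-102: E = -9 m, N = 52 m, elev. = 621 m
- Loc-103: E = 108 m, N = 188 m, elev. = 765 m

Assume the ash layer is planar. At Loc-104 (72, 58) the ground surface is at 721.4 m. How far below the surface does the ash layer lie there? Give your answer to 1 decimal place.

Let the plane be z = a·E + b·N + c.
Loc-102−Loc-101: −121a − 107b = −107;  Loc-103−Loc-101: −4a + 29b = 37.
Solving gives a = −0.21742, b = 1.24587.
Then c = 728 − a·112 − b·159 = 554.26.
At (72, 58): z_contact = −15.65 + 72.26 + 554.26 = 610.86 m.
Depth below ground = 721.4 − 610.86 = 110.5 m.

110.5 m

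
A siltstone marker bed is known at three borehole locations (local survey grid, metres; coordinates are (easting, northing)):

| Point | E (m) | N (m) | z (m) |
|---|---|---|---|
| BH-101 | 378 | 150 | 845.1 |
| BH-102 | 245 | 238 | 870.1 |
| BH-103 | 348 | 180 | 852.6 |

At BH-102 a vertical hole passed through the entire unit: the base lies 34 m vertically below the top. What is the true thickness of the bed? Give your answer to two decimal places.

33.37 m

Two edge vectors: BH-101→BH-102 = (-133, 88, 25), BH-101→BH-103 = (-30, 30, 7.5).
Normal n = (BH-101→BH-102) × (BH-101→BH-103) = (-90, 247.5, -1350).
So ∂z/∂E = −n_x/n_z = −0.06667 and ∂z/∂N = −n_y/n_z = 0.18333.
|∇z| = √(a²+b²) = 0.19508, so dip δ = arctan(0.19508) = 11.04°.
True thickness = vertical thickness × cos δ = 34 × cos 11.04° = 33.37 m.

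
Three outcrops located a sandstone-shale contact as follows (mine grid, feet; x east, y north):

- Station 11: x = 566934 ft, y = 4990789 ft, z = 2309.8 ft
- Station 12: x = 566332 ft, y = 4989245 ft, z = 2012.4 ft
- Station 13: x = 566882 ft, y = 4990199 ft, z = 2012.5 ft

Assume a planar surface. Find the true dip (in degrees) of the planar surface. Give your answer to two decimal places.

49.98°

Two edge vectors: Station 11→Station 12 = (-602, -1544, -297.4), Station 11→Station 13 = (-52, -590, -297.3).
Normal n = (Station 11→Station 12) × (Station 11→Station 13) = (283565.2, -163509.8, 274892).
So ∂z/∂x = −n_x/n_z = −1.03155 and ∂z/∂y = −n_y/n_z = 0.59481.
Gradient magnitude |∇z| = √(a² + b²) = √(1.06410 + 0.35380) = 1.19076.
True dip = arctan(1.19076) = 49.98°, dipping toward ESE (azimuth ≈ 120°).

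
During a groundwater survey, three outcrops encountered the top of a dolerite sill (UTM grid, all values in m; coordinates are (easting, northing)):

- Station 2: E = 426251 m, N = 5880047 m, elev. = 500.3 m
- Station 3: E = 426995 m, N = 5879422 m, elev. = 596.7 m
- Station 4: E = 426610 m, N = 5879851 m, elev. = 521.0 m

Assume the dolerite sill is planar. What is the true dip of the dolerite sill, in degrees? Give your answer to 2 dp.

Let the plane be z = a·E + b·N + c.
Station 3−Station 2: 744a − 625b = 96.4;  Station 4−Station 2: 359a − 196b = 20.7.
Solving gives a = −0.07583, b = −0.24451.
Gradient magnitude |∇z| = √(a² + b²) = √(0.00575 + 0.05979) = 0.25600.
True dip = arctan(0.25600) = 14.36°, dipping toward NNE (azimuth ≈ 017°).

14.36°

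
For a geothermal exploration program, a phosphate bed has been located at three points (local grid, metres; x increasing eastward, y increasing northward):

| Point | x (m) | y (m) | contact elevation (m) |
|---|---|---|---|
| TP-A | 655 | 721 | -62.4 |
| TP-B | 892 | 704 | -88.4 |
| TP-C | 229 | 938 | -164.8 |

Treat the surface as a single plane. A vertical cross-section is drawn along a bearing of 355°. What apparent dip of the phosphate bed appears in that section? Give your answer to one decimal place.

Two edge vectors: TP-A→TP-B = (237, -17, -26), TP-A→TP-C = (-426, 217, -102.4).
Normal n = (TP-A→TP-B) × (TP-A→TP-C) = (7382.8, 35344.8, 44187).
So ∂z/∂x = −n_x/n_z = −0.16708 and ∂z/∂y = −n_y/n_z = −0.79989.
Unit vector along 355° is (sin 355°, cos 355°) = (-0.0872, 0.9962).
Slope in that direction = a·(-0.0872) + b·(0.9962) = −0.78229.
Apparent dip = arctan|0.78229| = 38.0° (true dip is 39.3°, so apparent ≤ true as expected).

38.0°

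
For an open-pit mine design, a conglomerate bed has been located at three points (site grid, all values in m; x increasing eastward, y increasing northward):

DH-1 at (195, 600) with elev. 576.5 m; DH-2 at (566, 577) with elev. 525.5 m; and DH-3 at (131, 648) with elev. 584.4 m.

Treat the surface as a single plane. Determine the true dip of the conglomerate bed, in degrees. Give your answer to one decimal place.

8.0°

Let the plane be z = a·x + b·y + c.
DH-2−DH-1: 371a − 23b = −51;  DH-3−DH-1: −64a + 48b = 7.9.
Solving gives a = −0.13873, b = −0.02039.
Gradient magnitude |∇z| = √(a² + b²) = √(0.01925 + 0.00042) = 0.14022.
True dip = arctan(0.14022) = 8.0°, dipping toward E (azimuth ≈ 082°).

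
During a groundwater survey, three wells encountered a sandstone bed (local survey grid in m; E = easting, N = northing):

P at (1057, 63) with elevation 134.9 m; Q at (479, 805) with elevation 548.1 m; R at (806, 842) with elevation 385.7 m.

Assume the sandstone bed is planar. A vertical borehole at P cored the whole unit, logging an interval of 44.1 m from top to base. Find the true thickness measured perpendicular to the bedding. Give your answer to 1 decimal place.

38.8 m

Let the plane be z = a·E + b·N + c.
Q−P: −578a + 742b = 413.2;  R−P: −251a + 779b = 250.8.
Solving gives a = −0.51431, b = 0.15624.
|∇z| = √(a²+b²) = 0.53752, so dip δ = arctan(0.53752) = 28.26°.
True thickness = vertical thickness × cos δ = 44.1 × cos 28.26° = 38.8 m.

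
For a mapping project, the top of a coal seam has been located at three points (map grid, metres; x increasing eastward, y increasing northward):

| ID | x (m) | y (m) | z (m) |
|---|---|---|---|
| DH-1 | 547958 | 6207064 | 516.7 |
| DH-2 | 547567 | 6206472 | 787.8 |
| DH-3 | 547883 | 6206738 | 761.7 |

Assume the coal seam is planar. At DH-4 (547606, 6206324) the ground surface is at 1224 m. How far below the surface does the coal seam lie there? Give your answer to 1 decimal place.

Two edge vectors: DH-1→DH-2 = (-391, -592, 271.1), DH-1→DH-3 = (-75, -326, 245).
Normal n = (DH-1→DH-2) × (DH-1→DH-3) = (-56661.4, 75462.5, 83066).
So ∂z/∂x = −n_x/n_z = 0.682125057 and ∂z/∂y = −n_y/n_z = −0.908464354.
Intercept c from DH-1: 516.7 − 373775.88 + 5638896.38 = 5265637.20.
At (547606, 6206324): z_contact = 373535.77 − 5638224.12 + 5265637.20 = 948.86 m.
Depth below ground = 1224 − 948.86 = 275.1 m.

275.1 m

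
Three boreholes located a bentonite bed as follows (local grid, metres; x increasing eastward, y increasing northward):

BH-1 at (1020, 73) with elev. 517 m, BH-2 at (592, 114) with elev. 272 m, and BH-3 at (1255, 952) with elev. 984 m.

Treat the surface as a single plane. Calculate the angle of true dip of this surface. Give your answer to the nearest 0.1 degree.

35.4°

Let the plane be z = a·x + b·y + c.
BH-2−BH-1: −428a + 41b = −245;  BH-3−BH-1: 235a + 879b = 467.
Solving gives a = 0.60776, b = 0.36880.
Gradient magnitude |∇z| = √(a² + b²) = √(0.36937 + 0.13601) = 0.71090.
True dip = arctan(0.71090) = 35.4°, dipping toward WSW (azimuth ≈ 239°).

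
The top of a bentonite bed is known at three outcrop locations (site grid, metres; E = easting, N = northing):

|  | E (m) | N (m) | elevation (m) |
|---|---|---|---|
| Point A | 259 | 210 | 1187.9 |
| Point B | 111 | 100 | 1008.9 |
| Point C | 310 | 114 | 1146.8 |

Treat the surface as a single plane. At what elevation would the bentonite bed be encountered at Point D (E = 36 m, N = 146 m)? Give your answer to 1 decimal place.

Two edge vectors: Point A→Point B = (-148, -110, -179), Point A→Point C = (51, -96, -41.1).
Normal n = (Point A→Point B) × (Point A→Point C) = (-12663, -15211.8, 19818).
So ∂z/∂E = −n_x/n_z = 0.63896 and ∂z/∂N = −n_y/n_z = 0.76757.
Intercept c from Point A: 1187.9 − 165.49 − 161.19 = 861.22.
At (36, 146): z = 23.0 + 112.1 + 861.22 = 996.3 m.

996.3 m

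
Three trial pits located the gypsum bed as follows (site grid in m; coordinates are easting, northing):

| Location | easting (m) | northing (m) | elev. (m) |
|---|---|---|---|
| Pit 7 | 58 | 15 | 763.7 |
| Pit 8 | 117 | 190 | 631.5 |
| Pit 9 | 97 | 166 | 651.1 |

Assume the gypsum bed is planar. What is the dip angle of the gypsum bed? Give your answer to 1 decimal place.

35.9°

Let the plane be z = a·easting + b·northing + c.
Pit 8−Pit 7: 59a + 175b = −132.2;  Pit 9−Pit 7: 39a + 151b = −112.6.
Solving gives a = −0.12342, b = −0.71382.
Gradient magnitude |∇z| = √(a² + b²) = √(0.01523 + 0.50954) = 0.72441.
True dip = arctan(0.72441) = 35.9°, dipping toward N (azimuth ≈ 010°).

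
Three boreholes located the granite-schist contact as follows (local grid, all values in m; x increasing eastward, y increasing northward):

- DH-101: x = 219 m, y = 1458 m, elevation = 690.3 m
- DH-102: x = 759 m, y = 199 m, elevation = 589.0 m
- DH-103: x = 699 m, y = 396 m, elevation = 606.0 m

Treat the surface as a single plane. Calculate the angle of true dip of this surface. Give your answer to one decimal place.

6.3°

Let the plane be z = a·x + b·y + c.
DH-102−DH-101: 540a − 1259b = −101.3;  DH-103−DH-101: 480a − 1062b = −84.3.
Solving gives a = 0.04692, b = 0.10058.
Gradient magnitude |∇z| = √(a² + b²) = √(0.00220 + 0.01012) = 0.11099.
True dip = arctan(0.11099) = 6.3°, dipping toward SSW (azimuth ≈ 205°).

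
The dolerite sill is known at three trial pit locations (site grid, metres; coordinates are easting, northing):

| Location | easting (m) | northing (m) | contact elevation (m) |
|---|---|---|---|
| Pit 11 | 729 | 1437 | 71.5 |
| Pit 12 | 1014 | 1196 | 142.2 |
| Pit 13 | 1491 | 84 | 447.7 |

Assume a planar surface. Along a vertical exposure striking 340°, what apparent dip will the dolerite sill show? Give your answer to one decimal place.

14.4°

Two edge vectors: Pit 11→Pit 12 = (285, -241, 70.7), Pit 11→Pit 13 = (762, -1353, 376.2).
Normal n = (Pit 11→Pit 12) × (Pit 11→Pit 13) = (4992.9, -53343.6, -201963).
So ∂z/∂easting = −n_x/n_z = 0.02472 and ∂z/∂northing = −n_y/n_z = −0.26413.
Unit vector along 340° is (sin 340°, cos 340°) = (-0.3420, 0.9397).
Slope in that direction = a·(-0.3420) + b·(0.9397) = −0.25665.
Apparent dip = arctan|0.25665| = 14.4° (true dip is 14.9°, so apparent ≤ true as expected).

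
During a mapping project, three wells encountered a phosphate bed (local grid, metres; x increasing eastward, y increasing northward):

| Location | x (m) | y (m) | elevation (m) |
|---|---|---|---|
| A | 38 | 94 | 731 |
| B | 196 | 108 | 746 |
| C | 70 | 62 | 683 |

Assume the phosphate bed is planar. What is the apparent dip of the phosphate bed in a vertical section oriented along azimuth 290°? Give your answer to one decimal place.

Let the plane be z = a·x + b·y + c.
B−A: 158a + 14b = 15;  C−A: 32a − 32b = −48.
Solving gives a = −0.03488, b = 1.46512.
Unit vector along 290° is (sin 290°, cos 290°) = (-0.9397, 0.3420).
Slope in that direction = a·(-0.9397) + b·(0.3420) = 0.53388.
Apparent dip = arctan|0.53388| = 28.1° (true dip is 55.7°, so apparent ≤ true as expected).

28.1°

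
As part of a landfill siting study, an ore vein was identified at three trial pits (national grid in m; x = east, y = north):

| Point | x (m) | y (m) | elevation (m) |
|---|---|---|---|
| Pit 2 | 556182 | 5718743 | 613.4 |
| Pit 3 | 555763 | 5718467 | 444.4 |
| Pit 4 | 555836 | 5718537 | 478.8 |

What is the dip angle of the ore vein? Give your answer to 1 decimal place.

18.8°

Let the plane be z = a·x + b·y + c.
Pit 3−Pit 2: −419a − 276b = −169;  Pit 4−Pit 2: −346a − 206b = −134.6.
Solving gives a = 0.25437, b = 0.22616.
Gradient magnitude |∇z| = √(a² + b²) = √(0.06470 + 0.05115) = 0.34037.
True dip = arctan(0.34037) = 18.8°, dipping toward SW (azimuth ≈ 228°).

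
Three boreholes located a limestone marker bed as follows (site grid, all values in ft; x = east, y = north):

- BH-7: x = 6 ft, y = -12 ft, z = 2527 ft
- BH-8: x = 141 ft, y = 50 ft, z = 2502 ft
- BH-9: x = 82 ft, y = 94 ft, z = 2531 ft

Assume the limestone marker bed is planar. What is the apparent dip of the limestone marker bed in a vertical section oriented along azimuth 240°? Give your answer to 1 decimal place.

Two edge vectors: BH-7→BH-8 = (135, 62, -25), BH-7→BH-9 = (76, 106, 4).
Normal n = (BH-7→BH-8) × (BH-7→BH-9) = (2898, -2440, 9598).
So ∂z/∂x = −n_x/n_z = −0.30194 and ∂z/∂y = −n_y/n_z = 0.25422.
Unit vector along 240° is (sin 240°, cos 240°) = (-0.8660, -0.5000).
Slope in that direction = a·(-0.8660) + b·(-0.5000) = 0.13438.
Apparent dip = arctan|0.13438| = 7.7° (true dip is 21.5°, so apparent ≤ true as expected).

7.7°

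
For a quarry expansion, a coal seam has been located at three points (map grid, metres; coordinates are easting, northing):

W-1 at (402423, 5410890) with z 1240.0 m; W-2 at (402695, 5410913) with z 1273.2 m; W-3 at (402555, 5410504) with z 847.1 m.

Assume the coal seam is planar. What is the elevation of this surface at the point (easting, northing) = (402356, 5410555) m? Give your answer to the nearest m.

893 m

Let the plane be z = a·easting + b·northing + c.
W-2−W-1: 272a + 23b = 33.2;  W-3−W-1: 132a − 386b = −392.9.
Solving gives a = 0.03497704, b = 1.02983671.
Then c = 1240 − a·402423 − b·5410890 = −5585168.72.
At (402356, 5410555): z = 14073.2 + 5571988.2 − 5585168.72 = 892.7 m.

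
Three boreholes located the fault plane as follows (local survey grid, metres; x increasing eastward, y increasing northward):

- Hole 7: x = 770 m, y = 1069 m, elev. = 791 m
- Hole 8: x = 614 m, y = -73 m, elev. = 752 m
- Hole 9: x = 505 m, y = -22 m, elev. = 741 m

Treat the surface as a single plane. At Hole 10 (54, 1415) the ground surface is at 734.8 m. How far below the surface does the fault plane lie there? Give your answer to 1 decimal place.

15.8 m

Two edge vectors: Hole 7→Hole 8 = (-156, -1142, -39), Hole 7→Hole 9 = (-265, -1091, -50).
Normal n = (Hole 7→Hole 8) × (Hole 7→Hole 9) = (14551, 2535, -132434).
So ∂z/∂x = −n_x/n_z = 0.109874 and ∂z/∂y = −n_y/n_z = 0.019142.
Intercept c from Hole 7: 791 − 84.60 − 20.46 = 685.93.
At (54, 1415): z_contact = 5.93 + 27.09 + 685.93 = 718.95 m.
Depth below ground = 734.8 − 718.95 = 15.8 m.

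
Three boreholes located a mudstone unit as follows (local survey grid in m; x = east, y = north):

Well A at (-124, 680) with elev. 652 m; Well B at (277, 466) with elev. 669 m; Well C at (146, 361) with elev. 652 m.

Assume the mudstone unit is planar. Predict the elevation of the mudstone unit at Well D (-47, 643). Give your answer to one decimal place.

Let the plane be z = a·x + b·y + c.
Well B−Well A: 401a − 214b = 17;  Well C−Well A: 270a − 319b = 0.
Solving gives a = 0.07732, b = 0.06544.
Then c = 652 − a·-124 − b·680 = 617.09.
At (-47, 643): z = −3.6 + 42.1 + 617.09 = 655.5 m.

655.5 m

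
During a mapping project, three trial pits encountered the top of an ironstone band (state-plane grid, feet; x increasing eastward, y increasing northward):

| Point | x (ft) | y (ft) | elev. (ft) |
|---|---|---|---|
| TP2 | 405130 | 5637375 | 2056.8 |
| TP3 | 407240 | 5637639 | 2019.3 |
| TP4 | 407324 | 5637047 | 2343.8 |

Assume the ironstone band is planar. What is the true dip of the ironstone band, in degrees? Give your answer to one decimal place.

28.5°

Two edge vectors: TP2→TP3 = (2110, 264, -37.5), TP2→TP4 = (2194, -328, 287).
Normal n = (TP2→TP3) × (TP2→TP4) = (63468, -687845, -1271296).
So ∂z/∂x = −n_x/n_z = 0.04992 and ∂z/∂y = −n_y/n_z = −0.54106.
Gradient magnitude |∇z| = √(a² + b²) = √(0.00249 + 0.29274) = 0.54336.
True dip = arctan(0.54336) = 28.5°, dipping toward N (azimuth ≈ 355°).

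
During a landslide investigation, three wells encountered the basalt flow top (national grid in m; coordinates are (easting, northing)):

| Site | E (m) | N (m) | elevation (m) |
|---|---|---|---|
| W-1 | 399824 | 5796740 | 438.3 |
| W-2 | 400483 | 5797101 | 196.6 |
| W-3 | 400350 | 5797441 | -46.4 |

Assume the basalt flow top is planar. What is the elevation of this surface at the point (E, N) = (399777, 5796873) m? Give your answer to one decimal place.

343.3 m

Two edge vectors: W-1→W-2 = (659, 361, -241.7), W-1→W-3 = (526, 701, -484.7).
Normal n = (W-1→W-2) × (W-1→W-3) = (-5545, 192283.1, 272073).
So ∂z/∂E = −n_x/n_z = 0.020380560 and ∂z/∂N = −n_y/n_z = −0.706733487.
Intercept c from W-1: 438.3 − 8148.64 + 4096750.27 = 4089039.94.
At (399777, 5796873): z = 8147.7 − 4096844.3 + 4089039.94 = 343.3 m.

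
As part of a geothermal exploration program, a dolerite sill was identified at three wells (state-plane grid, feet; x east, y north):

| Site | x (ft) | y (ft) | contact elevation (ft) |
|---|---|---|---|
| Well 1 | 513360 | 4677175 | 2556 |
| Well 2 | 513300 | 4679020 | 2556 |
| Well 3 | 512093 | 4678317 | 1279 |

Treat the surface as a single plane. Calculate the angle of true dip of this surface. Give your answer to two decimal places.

Let the plane be z = a·x + b·y + c.
Well 2−Well 1: −60a + 1845b = 0;  Well 3−Well 1: −1267a + 1142b = −1277.
Solving gives a = 1.03833, b = 0.03377.
Gradient magnitude |∇z| = √(a² + b²) = √(1.07813 + 0.00114) = 1.03888.
True dip = arctan(1.03888) = 46.09°, dipping toward W (azimuth ≈ 268°).

46.09°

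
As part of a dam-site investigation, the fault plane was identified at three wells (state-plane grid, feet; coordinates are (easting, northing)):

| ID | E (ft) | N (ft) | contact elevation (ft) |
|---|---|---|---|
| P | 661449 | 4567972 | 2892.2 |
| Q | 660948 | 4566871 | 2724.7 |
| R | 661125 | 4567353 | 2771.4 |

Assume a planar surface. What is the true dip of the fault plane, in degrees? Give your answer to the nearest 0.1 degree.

Let the plane be z = a·E + b·N + c.
Q−P: −501a − 1101b = −167.5;  R−P: −324a − 619b = −120.8.
Solving gives a = 0.62908, b = −0.13412.
Gradient magnitude |∇z| = √(a² + b²) = √(0.39574 + 0.01799) = 0.64322.
True dip = arctan(0.64322) = 32.7°, dipping toward WNW (azimuth ≈ 282°).

32.7°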